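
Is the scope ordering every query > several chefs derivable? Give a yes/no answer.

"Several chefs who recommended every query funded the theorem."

The DP *every query* is contained in the relative clause *who recommended every query*.
QR out of a relative clause is ruled out by the relative-clause island constraint.
So *every query* cannot raise to a position above *several chefs*.

No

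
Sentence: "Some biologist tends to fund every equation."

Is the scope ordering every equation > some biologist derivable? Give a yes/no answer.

Raising constructions are monoclausal for scope purposes; *every equation* is not separated from *some biologist* by any island.
QR within a single clause is free, so the lower quantifier may take scope over the higher one.
Both orderings are possible: *some biologist* > *every equation* and *every equation* > *some biologist*.

Yes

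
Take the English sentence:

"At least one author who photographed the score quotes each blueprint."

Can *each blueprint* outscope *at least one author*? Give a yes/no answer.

The relative clause *who photographed the score* modifies *at least one author*, but *each blueprint* is not inside that relative clause — it is an argument of the matrix verb.
Clause-internal QR can adjoin the lower DP above the subject, yielding the inverse reading.

Yes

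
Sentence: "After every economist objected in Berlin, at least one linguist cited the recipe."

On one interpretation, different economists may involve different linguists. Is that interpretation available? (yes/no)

No

The paraphrase describes the scope ordering *every economist* > *at least one linguist*.
The DP *every economist* is contained in the adjunct clause *after every economist objected in Berlin*.
Scope out of an adjunct clause is unavailable: QR respects the adjunct-island constraint.
So the wide-scope reading for *every economist* is blocked.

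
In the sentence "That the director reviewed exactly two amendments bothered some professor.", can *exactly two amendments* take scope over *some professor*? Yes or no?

Structurally, *exactly two amendments* is inside the sentential subject *that the director reviewed exactly two amendments*.
Clausal subjects are scope islands; QR from inside the subject into the matrix is barred.
*exactly two amendments* is confined to the island and cannot take scope over *some professor*.

No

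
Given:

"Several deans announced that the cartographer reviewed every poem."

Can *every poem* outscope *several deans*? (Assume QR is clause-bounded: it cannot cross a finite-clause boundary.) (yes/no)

No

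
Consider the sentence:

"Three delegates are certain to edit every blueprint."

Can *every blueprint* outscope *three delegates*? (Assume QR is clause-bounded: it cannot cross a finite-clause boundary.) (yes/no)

Raising constructions are monoclausal for scope purposes; *every blueprint* is not separated from *three delegates* by any island.
No island intervenes, so both surface and inverse scope are derivable.

Yes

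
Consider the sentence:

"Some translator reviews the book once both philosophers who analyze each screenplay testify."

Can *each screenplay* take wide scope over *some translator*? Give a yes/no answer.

*each screenplay* sits inside the relative clause *who analyze each screenplay*, which is itself inside the adjunct *once both philosophers who analyze each screenplay testify*.
Nested islands: the RC island is itself inside an adjunct island, so wide scope is doubly excluded.
The inverse ordering *each screenplay* > *some translator* is therefore underivable.

No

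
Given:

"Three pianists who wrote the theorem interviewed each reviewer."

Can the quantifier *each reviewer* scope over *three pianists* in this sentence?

Yes

*each reviewer* is a matrix argument; only *three pianists* is modified by the relative clause *who wrote the theorem*, so the RC island is irrelevant to the target quantifier.
Clause-internal QR can adjoin the lower DP above the subject, yielding the inverse reading.
The sentence is scopally ambiguous between *three pianists* > *each reviewer* and *each reviewer* > *three pianists*.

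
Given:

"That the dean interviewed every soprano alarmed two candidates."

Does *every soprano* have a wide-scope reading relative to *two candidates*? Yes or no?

No

*every soprano* sits inside the sentential subject *that the dean interviewed every soprano*.
The subject-island constraint blocks QR out of a clausal subject.
So *every soprano* cannot raise to a position above *two candidates*.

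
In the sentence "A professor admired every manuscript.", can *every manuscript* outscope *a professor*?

Yes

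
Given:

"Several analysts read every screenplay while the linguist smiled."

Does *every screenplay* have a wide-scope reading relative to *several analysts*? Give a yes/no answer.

Yes

The adjunct clause does not contain *every screenplay*, which is the matrix object.
QR within a single clause is free, so the lower quantifier may take scope over the higher one.
The sentence is scopally ambiguous between *several analysts* > *every screenplay* and *every screenplay* > *several analysts*.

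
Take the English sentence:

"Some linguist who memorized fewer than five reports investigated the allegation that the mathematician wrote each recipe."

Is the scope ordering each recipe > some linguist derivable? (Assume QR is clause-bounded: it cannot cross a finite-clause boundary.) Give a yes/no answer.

No

*each recipe* occurs within the complex NP *the allegation that the mathematician wrote each recipe*.
Since the clause is the complement of a nominal head, the CNPC blocks scope extraction.
*each recipe* is confined to the island and cannot take scope over *some linguist*.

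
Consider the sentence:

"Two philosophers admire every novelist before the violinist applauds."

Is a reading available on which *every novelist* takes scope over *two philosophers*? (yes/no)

*every novelist* is a matrix argument; the adjunct is an island but the target quantifier is outside it.
Nothing blocks QR of the lower DP to a position above the higher one, so inverse scope is available.
So *every novelist* > *two philosophers* is among the available readings.

Yes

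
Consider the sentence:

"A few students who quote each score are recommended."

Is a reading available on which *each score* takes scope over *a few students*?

Structurally, *each score* is inside the relative clause *who quote each score*.
Quantifiers inside a relative clause are trapped there; the RC boundary blocks QR.
*each score* is confined to the island and cannot take scope over *a few students*.

No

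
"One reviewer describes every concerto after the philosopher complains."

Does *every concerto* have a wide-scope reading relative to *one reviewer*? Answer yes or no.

Yes

Neither queried DP is inside the adjunct, so the adjunct-island constraint does not apply.
Nothing blocks QR of the lower DP to a position above the higher one, so inverse scope is available.
So *every concerto* > *one reviewer* is among the available readings.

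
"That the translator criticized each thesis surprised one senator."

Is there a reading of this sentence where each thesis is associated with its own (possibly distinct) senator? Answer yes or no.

The described interpretation is the *each thesis* > *one senator* scoping.
*each thesis* is embedded in the sentential subject *that the translator criticized each thesis*.
Sentential subjects are islands: a quantifier inside the subject clause cannot raise over the matrix predicate.
So *each thesis* cannot raise to a position above *one senator*.

No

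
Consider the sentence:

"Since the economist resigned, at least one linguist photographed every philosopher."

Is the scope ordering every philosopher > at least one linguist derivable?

*every philosopher* is a matrix argument; the adjunct is an island but the target quantifier is outside it.
No island intervenes, so both surface and inverse scope are derivable.
Both orderings are possible: *at least one linguist* > *every philosopher* and *every philosopher* > *at least one linguist*.

Yes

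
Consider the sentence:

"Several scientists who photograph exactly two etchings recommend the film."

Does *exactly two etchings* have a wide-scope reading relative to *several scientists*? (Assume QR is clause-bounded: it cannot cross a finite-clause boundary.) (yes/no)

No

The target quantifier *exactly two etchings* is part of the relative clause *who photograph exactly two etchings*.
QR out of a relative clause is ruled out by the relative-clause island constraint.
So the wide-scope reading for *exactly two etchings* is blocked.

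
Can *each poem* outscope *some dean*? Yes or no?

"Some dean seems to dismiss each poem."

*each poem* is inside a raising infinitive, which is transparent to QR (no CP barrier), so it behaves as a matrix argument.
With no island boundary between them, the object can take inverse scope over the subject via ordinary QR within the clause.

Yes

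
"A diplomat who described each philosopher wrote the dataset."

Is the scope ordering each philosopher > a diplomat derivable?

No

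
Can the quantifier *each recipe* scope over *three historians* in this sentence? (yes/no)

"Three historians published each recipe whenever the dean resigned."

Yes

The adjunct island is irrelevant here — *each recipe* and *three historians* are both in the matrix clause.
Since no island is crossed, the inverse ordering is licensed alongside surface scope.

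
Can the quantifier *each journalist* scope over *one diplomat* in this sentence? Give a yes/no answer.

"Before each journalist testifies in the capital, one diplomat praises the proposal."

No

The DP *each journalist* is contained in the adjunct clause *before each journalist testifies in the capital*.
Adverbial clauses are not L-marked, so they are barriers for QR — the quantifier cannot escape the adjunct.
*each journalist* > *one diplomat* would require crossing that boundary, which is illicit.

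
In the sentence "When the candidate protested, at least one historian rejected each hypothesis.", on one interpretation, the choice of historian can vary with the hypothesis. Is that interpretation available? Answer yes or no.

Yes

The described interpretation is the *each hypothesis* > *at least one historian* scoping.
Neither queried DP is inside the adjunct, so the adjunct-island constraint does not apply.
Clause-internal QR can adjoin the lower DP above the subject, yielding the inverse reading.
So *each hypothesis* > *at least one historian* is among the available readings.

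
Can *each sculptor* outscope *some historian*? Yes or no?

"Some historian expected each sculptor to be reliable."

*each sculptor* is an ECM subject; ECM complements are not islands, and the embedded quantifier may take matrix scope.
Nothing blocks QR of the lower DP to a position above the higher one, so inverse scope is available.

Yes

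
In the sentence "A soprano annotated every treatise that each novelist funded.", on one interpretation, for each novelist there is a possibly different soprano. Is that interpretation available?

No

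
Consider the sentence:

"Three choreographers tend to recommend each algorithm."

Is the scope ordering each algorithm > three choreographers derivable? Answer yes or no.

*each algorithm* is inside a raising infinitive, which is transparent to QR (no CP barrier), so it behaves as a matrix argument.
With no island boundary between them, the object can take inverse scope over the subject via ordinary QR within the clause.

Yes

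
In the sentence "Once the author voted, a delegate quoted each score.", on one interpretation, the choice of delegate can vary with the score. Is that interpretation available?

The described interpretation is the *each score* > *a delegate* scoping.
*each score* is a matrix argument; the adjunct is an island but the target quantifier is outside it.
Ordinary QR to a clause-peripheral position gives the wide-scope LF for the lower DP.

Yes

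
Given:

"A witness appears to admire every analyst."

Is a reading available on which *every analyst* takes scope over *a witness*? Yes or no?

The matrix predicate is a raising verb, whose infinitival complement is not a scope island — *every analyst* can QR into the matrix clause.
Ordinary QR to a clause-peripheral position gives the wide-scope LF for the lower DP.

Yes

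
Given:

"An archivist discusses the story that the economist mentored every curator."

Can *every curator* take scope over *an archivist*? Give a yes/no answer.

No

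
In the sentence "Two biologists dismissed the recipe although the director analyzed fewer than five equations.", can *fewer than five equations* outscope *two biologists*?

No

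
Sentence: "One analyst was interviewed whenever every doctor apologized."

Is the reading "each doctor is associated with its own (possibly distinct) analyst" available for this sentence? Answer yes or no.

No

That reading corresponds to *every doctor* > *one analyst*.
The DP *every doctor* is contained in the adjunct clause *whenever every doctor apologized*.
The adjunct-island constraint bars QR out of an adverbial clause.
So *every doctor* cannot raise to a position above *one analyst*.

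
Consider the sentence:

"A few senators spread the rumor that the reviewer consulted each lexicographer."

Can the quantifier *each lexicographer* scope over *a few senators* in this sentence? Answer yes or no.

No

*each lexicographer* occurs within the complex NP *the rumor that the reviewer consulted each lexicographer*.
Noun-complement clauses are scope islands (the Complex NP Constraint): a quantifier inside one cannot scope into the matrix.
So *each lexicographer* cannot raise high enough to outscope *a few senators*; only the surface ordering *a few senators* > *each lexicographer* is available.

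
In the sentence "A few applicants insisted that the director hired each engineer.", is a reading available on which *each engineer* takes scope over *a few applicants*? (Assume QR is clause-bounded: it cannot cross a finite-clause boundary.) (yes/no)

*each engineer* is embedded in the finite complement clause *that the director hired each engineer*.
Finite CP is the ceiling for QR here, by assumption.
Hence only narrow scope for *each engineer* (under *a few applicants*) survives.

No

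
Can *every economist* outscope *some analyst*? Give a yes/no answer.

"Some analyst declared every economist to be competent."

Yes

The ECM infinitive is scope-transparent — *every economist* is free to raise above *some analyst*.
Ordinary QR to a clause-peripheral position gives the wide-scope LF for the lower DP.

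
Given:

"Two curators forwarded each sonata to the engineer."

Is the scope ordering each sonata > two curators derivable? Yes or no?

Both DPs are arguments of the same predicate; there is no clause or island boundary between them.
Ordinary QR to a clause-peripheral position gives the wide-scope LF for the lower DP.

Yes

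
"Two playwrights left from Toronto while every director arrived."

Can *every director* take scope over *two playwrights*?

The target quantifier *every director* is part of the adjunct clause *while every director arrived*.
Adverbial clauses are not L-marked, so they are barriers for QR — the quantifier cannot escape the adjunct.
So *every director* cannot raise to a position above *two playwrights*.

No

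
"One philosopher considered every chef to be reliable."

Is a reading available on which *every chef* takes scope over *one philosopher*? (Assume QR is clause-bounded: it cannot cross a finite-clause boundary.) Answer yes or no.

Yes

*every chef* is the subject of an ECM infinitive — the infinitival complement of an ECM verb is not a scope island, so *every chef* can raise into the matrix clause.
No island intervenes, so both surface and inverse scope are derivable.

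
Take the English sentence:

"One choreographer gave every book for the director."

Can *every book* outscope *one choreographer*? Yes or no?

*every book* is the matrix object and *one choreographer* the matrix subject; the two are clausemates.
With no island boundary between them, the object can take inverse scope over the subject via ordinary QR within the clause.

Yes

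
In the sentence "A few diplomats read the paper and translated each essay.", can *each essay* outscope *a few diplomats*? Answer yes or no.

The DP *each essay* is contained in one conjunct of the coordinate structure (*translated each essay*).
QR out of a conjunct would have to apply non-ATB, which the CSC forbids.
So the wide-scope reading for *each essay* is blocked.

No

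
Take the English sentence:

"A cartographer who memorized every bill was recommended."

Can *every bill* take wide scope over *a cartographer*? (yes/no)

Structurally, *every bill* is inside the relative clause *who memorized every bill*.
Relative clauses block scope extraction: QR cannot target a position outside the modified NP.
*every bill* is confined to the island and cannot take scope over *a cartographer*.

No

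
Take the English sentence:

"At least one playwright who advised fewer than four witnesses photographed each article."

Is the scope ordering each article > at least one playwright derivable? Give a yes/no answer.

*each article* is a matrix argument; only *at least one playwright* is modified by the relative clause *who advised fewer than four witnesses*, so the RC island is irrelevant to the target quantifier.
Since no island is crossed, the inverse ordering is licensed alongside surface scope.

Yes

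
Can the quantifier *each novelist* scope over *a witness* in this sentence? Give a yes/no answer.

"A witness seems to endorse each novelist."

The matrix predicate is a raising verb, whose infinitival complement is not a scope island — *each novelist* can QR into the matrix clause.
QR within a single clause is free, so the lower quantifier may take scope over the higher one.
Both orderings are possible: *a witness* > *each novelist* and *each novelist* > *a witness*.

Yes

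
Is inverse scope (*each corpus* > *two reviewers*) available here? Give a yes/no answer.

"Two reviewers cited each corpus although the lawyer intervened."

The adjunct clause does not contain *each corpus*, which is the matrix object.
QR within a single clause is free, so the lower quantifier may take scope over the higher one.
The sentence is scopally ambiguous between *two reviewers* > *each corpus* and *each corpus* > *two reviewers*.

Yes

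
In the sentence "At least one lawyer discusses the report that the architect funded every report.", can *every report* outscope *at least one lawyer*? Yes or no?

No

Structurally, *every report* is inside the complex NP *the report that the architect funded every report*.
Since the clause is the complement of a nominal head, the CNPC blocks scope extraction.
Hence only narrow scope for *every report* (under *at least one lawyer*) survives.
(Only the surface reading survives: one fixed lawyer with respect to all the relevant reports.)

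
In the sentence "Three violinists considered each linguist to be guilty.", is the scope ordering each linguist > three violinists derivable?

Yes

*each linguist* is an ECM subject; ECM complements are not islands, and the embedded quantifier may take matrix scope.
Since no island is crossed, the inverse ordering is licensed alongside surface scope.
So *each linguist* > *three violinists* is among the available readings.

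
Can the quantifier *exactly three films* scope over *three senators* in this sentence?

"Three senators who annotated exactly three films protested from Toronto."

*exactly three films* occurs within the relative clause *who annotated exactly three films*.
Relative clauses block scope extraction: QR cannot target a position outside the modified NP.
There is no licit LF on which *exactly three films* c-commands *three senators*.

No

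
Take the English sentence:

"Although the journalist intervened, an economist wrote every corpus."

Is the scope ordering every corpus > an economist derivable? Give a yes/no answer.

Yes

The adjunct island is irrelevant here — *every corpus* and *an economist* are both in the matrix clause.
No island intervenes, so both surface and inverse scope are derivable.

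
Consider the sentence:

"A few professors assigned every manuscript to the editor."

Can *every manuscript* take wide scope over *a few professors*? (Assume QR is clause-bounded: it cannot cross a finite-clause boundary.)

Yes

*every manuscript* and *a few professors* are in the same minimal clause.
Nothing blocks QR of the lower DP to a position above the higher one, so inverse scope is available.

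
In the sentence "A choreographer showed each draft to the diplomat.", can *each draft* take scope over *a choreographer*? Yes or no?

Yes

*each draft* is the matrix object and *a choreographer* the matrix subject; the two are clausemates.
With no island boundary between them, the object can take inverse scope over the subject via ordinary QR within the clause.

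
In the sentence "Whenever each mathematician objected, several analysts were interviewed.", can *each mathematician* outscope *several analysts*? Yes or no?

*each mathematician* sits inside the adjunct clause *whenever each mathematician objected*.
Adjunct clauses are scope islands: a quantifier inside an adjunct cannot raise into the matrix clause.
So the wide-scope reading for *each mathematician* is blocked.

No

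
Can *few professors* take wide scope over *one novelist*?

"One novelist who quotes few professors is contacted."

*few professors* occurs within the relative clause *who quotes few professors*.
Quantifiers inside a relative clause are trapped there; the RC boundary blocks QR.
The inverse ordering *few professors* > *one novelist* is therefore underivable.

No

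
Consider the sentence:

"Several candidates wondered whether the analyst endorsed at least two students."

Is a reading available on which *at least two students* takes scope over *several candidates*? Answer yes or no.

The target quantifier *at least two students* is part of the embedded question *whether the analyst endorsed at least two students*.
An indirect question is a wh-island; the filled [Spec,CP] blocks QR across the CP edge.
So the wide-scope reading for *at least two students* is blocked.

No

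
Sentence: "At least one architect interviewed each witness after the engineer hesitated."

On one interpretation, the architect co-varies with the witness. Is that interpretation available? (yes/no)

The paraphrase describes the scope ordering *each witness* > *at least one architect*.
The adjunct clause does not contain *each witness*, which is the matrix object.
Clause-internal QR can adjoin the lower DP above the subject, yielding the inverse reading.

Yes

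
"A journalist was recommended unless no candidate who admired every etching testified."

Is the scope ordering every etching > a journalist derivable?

The DP *every etching* is contained in the relative clause *who admired every etching*, which is itself inside the adjunct *unless no candidate who admired every etching testified*.
Nested islands: the RC island is itself inside an adjunct island, so wide scope is doubly excluded.
*every etching* > *a journalist* would require crossing that boundary, which is illicit.

No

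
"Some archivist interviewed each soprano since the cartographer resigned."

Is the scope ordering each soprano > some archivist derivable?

Yes

The adjunct island is irrelevant here — *each soprano* and *some archivist* are both in the matrix clause.
No island intervenes, so both surface and inverse scope are derivable.
Both orderings are possible: *some archivist* > *each soprano* and *each soprano* > *some archivist*.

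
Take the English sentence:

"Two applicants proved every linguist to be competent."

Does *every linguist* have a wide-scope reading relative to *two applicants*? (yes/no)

Yes

The ECM infinitive is scope-transparent — *every linguist* is free to raise above *two applicants*.
Nothing blocks QR of the lower DP to a position above the higher one, so inverse scope is available.
Both orderings are possible: *two applicants* > *every linguist* and *every linguist* > *two applicants*.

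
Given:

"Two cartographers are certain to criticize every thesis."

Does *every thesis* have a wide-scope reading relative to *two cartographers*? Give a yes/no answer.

*every thesis* is the object of the infinitival complement of a raising predicate; raising infinitives are transparent for QR, so the two DPs are in effect clausemates.
No island intervenes, so both surface and inverse scope are derivable.

Yes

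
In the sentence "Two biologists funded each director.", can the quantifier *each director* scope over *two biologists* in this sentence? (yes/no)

Yes

*each director* is the matrix object and *two biologists* the matrix subject; the two are clausemates.
Nothing blocks QR of the lower DP to a position above the higher one, so inverse scope is available.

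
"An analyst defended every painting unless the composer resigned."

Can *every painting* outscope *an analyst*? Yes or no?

Yes

The adjunct island is irrelevant here — *every painting* and *an analyst* are both in the matrix clause.
Nothing blocks QR of the lower DP to a position above the higher one, so inverse scope is available.
The sentence is scopally ambiguous between *an analyst* > *every painting* and *every painting* > *an analyst*.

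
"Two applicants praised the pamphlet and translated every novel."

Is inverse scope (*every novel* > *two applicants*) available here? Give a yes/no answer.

No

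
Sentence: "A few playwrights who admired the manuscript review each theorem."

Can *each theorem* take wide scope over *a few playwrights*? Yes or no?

*each theorem* is a matrix argument; only *a few playwrights* is modified by the relative clause *who admired the manuscript*, so the RC island is irrelevant to the target quantifier.
With no island boundary between them, the object can take inverse scope over the subject via ordinary QR within the clause.

Yes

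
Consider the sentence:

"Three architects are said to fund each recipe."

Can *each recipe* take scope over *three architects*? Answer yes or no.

Yes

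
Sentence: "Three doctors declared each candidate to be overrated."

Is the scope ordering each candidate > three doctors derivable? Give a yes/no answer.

Yes

*each candidate* is the subject of an ECM infinitive — the infinitival complement of an ECM verb is not a scope island, so *each candidate* can raise into the matrix clause.
QR within a single clause is free, so the lower quantifier may take scope over the higher one.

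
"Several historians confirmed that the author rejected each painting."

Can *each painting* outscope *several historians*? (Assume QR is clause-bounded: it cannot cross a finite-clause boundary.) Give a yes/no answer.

*each painting* is embedded in the finite complement clause *that the author rejected each painting*.
Finite CP is the ceiling for QR here, by assumption.
*each painting* is confined to the island and cannot take scope over *several historians*.

No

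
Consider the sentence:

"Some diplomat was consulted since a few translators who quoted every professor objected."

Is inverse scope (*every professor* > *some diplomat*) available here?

No

*every professor* is embedded in the relative clause *who quoted every professor*, which is itself inside the adjunct *since a few translators who quoted every professor objected*.
The quantifier would have to escape first the RC and then the adjunct — two independent island violations.
Hence only narrow scope for *every professor* (under *some diplomat*) survives.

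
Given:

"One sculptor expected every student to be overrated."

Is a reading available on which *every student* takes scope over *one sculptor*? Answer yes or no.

*every student* is an ECM subject; ECM complements are not islands, and the embedded quantifier may take matrix scope.
Since no island is crossed, the inverse ordering is licensed alongside surface scope.

Yes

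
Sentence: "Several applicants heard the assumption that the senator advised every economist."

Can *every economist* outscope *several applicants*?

*every economist* is embedded in the complex NP *the assumption that the senator advised every economist*.
A that-clause complement to a noun is an island; QR cannot cross the NP boundary.
There is no licit LF on which *every economist* c-commands *several applicants*.

No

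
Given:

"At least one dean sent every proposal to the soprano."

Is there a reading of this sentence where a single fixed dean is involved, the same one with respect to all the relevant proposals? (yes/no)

This is the *at least one dean* > *every proposal* reading.
Nothing needs to raise for *at least one dean* > *every proposal*, so no island constraint is at stake.

Yes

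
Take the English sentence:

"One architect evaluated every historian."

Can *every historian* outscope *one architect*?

*every historian* and *one architect* are in the same minimal clause.
Since no island is crossed, the inverse ordering is licensed alongside surface scope.

Yes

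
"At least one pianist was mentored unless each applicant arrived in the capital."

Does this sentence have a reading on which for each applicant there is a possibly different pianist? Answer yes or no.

No

The described interpretation is the *each applicant* > *at least one pianist* scoping.
*each applicant* occurs within the adjunct clause *unless each applicant arrived in the capital*.
Adjuncts are opaque for quantifier raising; a quantifier in an adjunct stays inside it.
So the wide-scope reading for *each applicant* is blocked.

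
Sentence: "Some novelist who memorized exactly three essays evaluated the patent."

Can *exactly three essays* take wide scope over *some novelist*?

*exactly three essays* sits inside the relative clause *who memorized exactly three essays*.
The relative clause forms an island for QR, so the quantifier is confined to the head noun's restrictor.
So *exactly three essays* cannot raise high enough to outscope *some novelist*; only the surface ordering *some novelist* > *exactly three essays* is available.
(Only the surface reading survives: one fixed novelist with respect to all the relevant essays.)

No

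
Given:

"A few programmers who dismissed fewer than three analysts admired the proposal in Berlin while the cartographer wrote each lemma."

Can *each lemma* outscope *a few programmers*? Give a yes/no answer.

The target quantifier *each lemma* is part of the adjunct clause *while the cartographer wrote each lemma*.
Since the clause is an adjunct (not a complement), the Adjunct Condition blocks QR across its edge.
So the wide-scope reading for *each lemma* is blocked.

No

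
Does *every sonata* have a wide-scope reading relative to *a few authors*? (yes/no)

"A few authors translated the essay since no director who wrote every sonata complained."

No

*every sonata* occurs within the relative clause *who wrote every sonata*, which is itself inside the adjunct *since no director who wrote every sonata complained*.
Nested islands: the RC island is itself inside an adjunct island, so wide scope is doubly excluded.
There is no licit LF on which *every sonata* c-commands *a few authors*.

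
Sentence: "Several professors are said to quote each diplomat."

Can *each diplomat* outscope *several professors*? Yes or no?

Yes

*each diplomat* is inside a raising infinitive, which is transparent to QR (no CP barrier), so it behaves as a matrix argument.
No island intervenes, so both surface and inverse scope are derivable.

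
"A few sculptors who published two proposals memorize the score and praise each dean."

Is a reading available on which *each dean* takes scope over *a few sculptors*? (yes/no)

The target quantifier *each dean* is part of one conjunct of the coordinate structure (*praise each dean*).
Coordinate structures are islands for non-across-the-board movement, QR included.
*each dean* is confined to the island and cannot take scope over *a few sculptors*.

No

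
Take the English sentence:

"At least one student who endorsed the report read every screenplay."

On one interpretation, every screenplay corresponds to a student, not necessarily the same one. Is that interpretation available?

Yes

The paraphrase describes the scope ordering *every screenplay* > *at least one student*.
The RC *who endorsed the report* is an island, but *every screenplay* is not inside it — it is the matrix object, a clausemate of *at least one student*.
Since no island is crossed, the inverse ordering is licensed alongside surface scope.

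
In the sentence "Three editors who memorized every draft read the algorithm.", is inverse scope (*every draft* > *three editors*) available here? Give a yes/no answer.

No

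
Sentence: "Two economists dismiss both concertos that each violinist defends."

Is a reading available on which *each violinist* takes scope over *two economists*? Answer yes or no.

The target quantifier *each violinist* is part of the relative clause *that each violinist defends* modifying *both concertos*.
A relative clause is a scope island — quantifier raising cannot cross its boundary.
So *each violinist* cannot raise to a position above *two economists*.

No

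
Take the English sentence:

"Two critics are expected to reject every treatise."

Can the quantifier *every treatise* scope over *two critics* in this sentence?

Yes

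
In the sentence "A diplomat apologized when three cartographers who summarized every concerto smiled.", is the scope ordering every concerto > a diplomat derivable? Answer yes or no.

*every concerto* sits inside the relative clause *who summarized every concerto*, which is itself inside the adjunct *when three cartographers who summarized every concerto smiled*.
Both the relative clause and the enclosing adjunct are scope islands; QR cannot cross either.
So *every concerto* cannot raise to a position above *a diplomat*.

No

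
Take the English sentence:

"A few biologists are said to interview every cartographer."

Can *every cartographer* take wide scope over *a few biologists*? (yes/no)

Yes

The matrix predicate is a raising verb, whose infinitival complement is not a scope island — *every cartographer* can QR into the matrix clause.
Nothing blocks QR of the lower DP to a position above the higher one, so inverse scope is available.
Both orderings are possible: *a few biologists* > *every cartographer* and *every cartographer* > *a few biologists*.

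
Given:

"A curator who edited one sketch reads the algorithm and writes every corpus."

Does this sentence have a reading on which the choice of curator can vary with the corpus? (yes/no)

No

That reading corresponds to *every corpus* > *a curator*.
*every corpus* occurs within one conjunct of the coordinate structure (*writes every corpus*).
Asymmetric QR out of one conjunct violates the Coordinate Structure Constraint.
*every corpus* is confined to the island and cannot take scope over *a curator*.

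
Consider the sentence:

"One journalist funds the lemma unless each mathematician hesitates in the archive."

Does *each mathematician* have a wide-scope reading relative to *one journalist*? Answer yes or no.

The DP *each mathematician* is contained in the adjunct clause *unless each mathematician hesitates in the archive*.
Adverbial clauses are not L-marked, so they are barriers for QR — the quantifier cannot escape the adjunct.
So *each mathematician* cannot raise to a position above *one journalist*.

No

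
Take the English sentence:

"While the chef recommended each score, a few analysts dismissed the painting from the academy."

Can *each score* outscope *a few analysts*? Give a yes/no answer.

No

*each score* sits inside the adjunct clause *while the chef recommended each score*.
Adjunct clauses are scope islands: a quantifier inside an adjunct cannot raise into the matrix clause.
*each score* is confined to the island and cannot take scope over *a few analysts*.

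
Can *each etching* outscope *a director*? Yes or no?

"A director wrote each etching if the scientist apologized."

Yes

*each etching* is a matrix argument; the adjunct is an island but the target quantifier is outside it.
Nothing blocks QR of the lower DP to a position above the higher one, so inverse scope is available.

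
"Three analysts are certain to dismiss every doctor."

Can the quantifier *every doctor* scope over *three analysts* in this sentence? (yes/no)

Yes

*every doctor* is the object of the infinitival complement of a raising predicate; raising infinitives are transparent for QR, so the two DPs are in effect clausemates.
Ordinary QR to a clause-peripheral position gives the wide-scope LF for the lower DP.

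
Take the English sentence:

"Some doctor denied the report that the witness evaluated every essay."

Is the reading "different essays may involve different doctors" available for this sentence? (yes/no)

The paraphrase describes the scope ordering *every essay* > *some doctor*.
The DP *every essay* is contained in the complex NP *the report that the witness evaluated every essay*.
The Complex NP Constraint bars QR out of the complement clause of a noun.
*every essay* is confined to the island and cannot take scope over *some doctor*.

No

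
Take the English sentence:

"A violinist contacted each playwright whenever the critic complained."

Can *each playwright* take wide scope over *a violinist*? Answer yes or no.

Yes

Neither queried DP is inside the adjunct, so the adjunct-island constraint does not apply.
Since no island is crossed, the inverse ordering is licensed alongside surface scope.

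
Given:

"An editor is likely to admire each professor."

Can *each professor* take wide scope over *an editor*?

Yes

*each professor* is inside a raising infinitive, which is transparent to QR (no CP barrier), so it behaves as a matrix argument.
QR within a single clause is free, so the lower quantifier may take scope over the higher one.
The sentence is scopally ambiguous between *an editor* > *each professor* and *each professor* > *an editor*.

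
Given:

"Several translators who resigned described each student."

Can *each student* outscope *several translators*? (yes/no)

The RC *who resigned* is an island, but *each student* is not inside it — it is the matrix object, a clausemate of *several translators*.
Since no island is crossed, the inverse ordering is licensed alongside surface scope.

Yes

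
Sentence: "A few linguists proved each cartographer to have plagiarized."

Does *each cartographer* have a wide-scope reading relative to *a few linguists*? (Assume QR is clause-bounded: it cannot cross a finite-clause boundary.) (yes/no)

*each cartographer* is the subject of an ECM infinitive — the infinitival complement of an ECM verb is not a scope island, so *each cartographer* can raise into the matrix clause.
Nothing blocks QR of the lower DP to a position above the higher one, so inverse scope is available.
So *each cartographer* > *a few linguists* is among the available readings.

Yes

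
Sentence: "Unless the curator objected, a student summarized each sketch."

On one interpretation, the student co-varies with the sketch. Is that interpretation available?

That reading corresponds to *each sketch* > *a student*.
Neither queried DP is inside the adjunct, so the adjunct-island constraint does not apply.
Clause-internal QR can adjoin the lower DP above the subject, yielding the inverse reading.

Yes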